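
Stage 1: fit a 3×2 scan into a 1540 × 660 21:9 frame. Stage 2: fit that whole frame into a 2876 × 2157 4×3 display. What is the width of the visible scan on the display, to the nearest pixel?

1849 px

Inside the 1540×660 canvas the scan is height-limited at 990.00 × 660.00.
Second fit — the 21:9 canvas into 2876×2157 spans the width: 2876.00 × 1232.57 (×1.8675 from 1540×660).
The scan scales with it: width 990.00 × 1.8675 ≈ 1848.86.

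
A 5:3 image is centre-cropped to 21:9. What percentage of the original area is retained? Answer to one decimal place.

71.4%

Going from 5:3 to 21:9 means cutting height while keeping width.
Area ratio = (1.667)/(2.333) = 71.43% retained.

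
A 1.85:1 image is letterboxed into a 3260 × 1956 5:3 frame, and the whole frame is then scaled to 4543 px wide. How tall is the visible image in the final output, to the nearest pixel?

In the 3260×1956 frame the image fills the width: height = 3260 / 1.850 ≈ 1762.16 px.
Resizing to 4543 px wide multiplies everything by 1.3936: 1762.16 → 2455.68 px.

2456 px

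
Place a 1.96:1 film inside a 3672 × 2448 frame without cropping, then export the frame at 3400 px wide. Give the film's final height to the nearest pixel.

1735 px

In the 3672×2448 frame the film fills the width: height = 3672 / 1.960 ≈ 1873.47 px.
Scaling 3672 → 3400 is ×0.9259, so the height becomes 1873.47 × 0.9259 ≈ 1734.69 px.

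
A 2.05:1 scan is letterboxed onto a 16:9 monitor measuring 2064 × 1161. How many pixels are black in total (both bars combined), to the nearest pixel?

318208 pixels

Since 2.050 > 1.778, the scan is width-limited.
That makes the image 1006.8293 px tall (2064 / 2.050).
Black = 1161 − 1006.8293 = 154.1707 px.
Bar area = 154.1707 × 2064 ≈ 318208 px.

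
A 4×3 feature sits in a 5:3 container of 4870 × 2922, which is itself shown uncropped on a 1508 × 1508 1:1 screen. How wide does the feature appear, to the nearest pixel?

1206 px

4×3 in 4870×2922: fills the height, so the feature is 3896.00 × 2922.00.
Second fit — the 5:3 canvas into 1508×1508 spans the width: 1508.00 × 904.80 (×0.3097 from 4870×2922).
Applying the same ×0.3097: 3896.00 → 1206.40.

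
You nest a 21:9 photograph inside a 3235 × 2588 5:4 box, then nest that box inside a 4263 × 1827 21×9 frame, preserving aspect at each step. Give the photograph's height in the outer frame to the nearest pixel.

First fit — 21:9 into 3235×2588 spans the width: 3235.00 × 1386.43.
Second fit — the 5:4 canvas into 4263×1827 spans the height: 2283.75 × 1827.00 (×0.7060 from 3235×2588).
Applying the same ×0.7060: 1386.43 → 978.75.

979 px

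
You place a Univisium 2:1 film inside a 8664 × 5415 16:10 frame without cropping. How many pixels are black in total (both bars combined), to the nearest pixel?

9383112 pixels

Univisium 2:1 (2.000) > 16:10 (1.600), so the film fills the width.
That makes the image 4332.0000 px tall (8664 × 1/2).
Black = 5415 − 4332.0000 = 1083.0000 px.
That's 1083.0000 × 8664 ≈ 9383112 black pixels.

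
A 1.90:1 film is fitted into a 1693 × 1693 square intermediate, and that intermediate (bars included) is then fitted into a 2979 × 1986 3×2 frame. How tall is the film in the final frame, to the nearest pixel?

1.90:1 in 1693×1693: fills the width, so the film is 1693.00 × 891.05.
Second fit — the square canvas into 2979×1986 spans the height: 1986.00 × 1986.00 (×1.1731 from 1693×1693).
The film scales with it: height 891.05 × 1.1731 ≈ 1045.26.

1045 px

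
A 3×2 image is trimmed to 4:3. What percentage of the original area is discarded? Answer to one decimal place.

11.1%

Going from 3×2 to 4:3 means cutting width while keeping height.
Fraction kept = (1.333)/(1.500) ≈ 88.89%, so 11.11% is lost.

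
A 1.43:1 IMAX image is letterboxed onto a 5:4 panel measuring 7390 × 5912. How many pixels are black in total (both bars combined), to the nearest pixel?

Since 1.430 > 1.250, the image is width-limited.
The image is 7390 / 1.430 ≈ 5167.8322 px tall.
5912 − 5167.8322 = 744.1678 px of bars.
Bar area = 744.1678 × 7390 ≈ 5499400 px.

5499400 pixels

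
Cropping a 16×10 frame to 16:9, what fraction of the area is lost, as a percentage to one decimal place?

Going from 16×10 to 16:9 means cutting height while keeping width.
Area ratio = (1.600)/(1.778) = 90.00%; the remaining 10.00% is cropped out.

10.0%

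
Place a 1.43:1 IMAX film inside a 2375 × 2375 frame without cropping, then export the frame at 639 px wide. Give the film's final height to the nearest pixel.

447 px

Fitted into 2375×2375, the film spans the width; its height is 2375 / 1.430 ≈ 1660.84 px.
The frame scales by 639/2375 = 0.2691; 1660.84 × 0.2691 ≈ 446.85 px.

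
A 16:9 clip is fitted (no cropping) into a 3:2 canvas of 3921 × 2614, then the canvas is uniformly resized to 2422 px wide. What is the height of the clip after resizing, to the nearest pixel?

At 3921×2614 the clip is width-limited, so height = 3921 × 9/16 ≈ 2205.56 px.
Resizing to 2422 px wide multiplies everything by 0.6177: 2205.56 → 1362.38 px.

1362 px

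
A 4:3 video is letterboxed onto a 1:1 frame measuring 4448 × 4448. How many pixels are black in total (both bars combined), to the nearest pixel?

4946176 pixels

4:3 is wider than 1:1, so it spans the full width.
The video is 4448 × 3/4 ≈ 3336.0000 px tall.
Black = 4448 − 3336.0000 = 1112.0000 px.
Bar area = 1112.0000 × 4448 ≈ 4946176 px.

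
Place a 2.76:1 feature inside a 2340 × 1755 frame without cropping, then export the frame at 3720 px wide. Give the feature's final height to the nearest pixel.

1348 px

In the 2340×1755 frame the feature fills the width: height = 2340 / 2.760 ≈ 847.83 px.
Scaling 2340 → 3720 is ×1.5897, so the height becomes 847.83 × 1.5897 ≈ 1347.83 px.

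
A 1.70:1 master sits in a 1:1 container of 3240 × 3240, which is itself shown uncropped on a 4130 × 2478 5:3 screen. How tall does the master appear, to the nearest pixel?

1458 px

Inside the 3240×3240 canvas the master is width-limited at 3240.00 × 1905.88.
Second fit — the 1:1 canvas into 4130×2478 spans the height: 2478.00 × 2478.00 (×0.7648 from 3240×3240).
So the master's height is 1905.88 × 0.7648 ≈ 1457.65.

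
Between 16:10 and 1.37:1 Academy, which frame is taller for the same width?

1.37:1 Academy

16:10 = 1.6 and 1.37; 1.6 > 1.37. The smaller width-to-height ratio is the taller frame.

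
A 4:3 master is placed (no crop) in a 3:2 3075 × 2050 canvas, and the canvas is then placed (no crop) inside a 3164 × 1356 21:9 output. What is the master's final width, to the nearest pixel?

Inside the 3075×2050 canvas the master is height-limited at 2733.33 × 2050.00.
3:2 in 3164×1356: fills the height, so the intermediate becomes 2034.00 × 1356.00 — a scale of ×0.6615.
Applying the same ×0.6615: 2733.33 → 1808.00.

1808 px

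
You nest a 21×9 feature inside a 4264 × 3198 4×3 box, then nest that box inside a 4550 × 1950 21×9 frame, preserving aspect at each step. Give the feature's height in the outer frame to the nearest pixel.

21×9 in 4264×3198: fills the width, so the feature is 4264.00 × 1827.43.
4×3 in 4550×1950: fills the height, so the intermediate becomes 2600.00 × 1950.00 — a scale of ×0.6098.
Applying the same ×0.6098: 1827.43 → 1114.29.

1114 px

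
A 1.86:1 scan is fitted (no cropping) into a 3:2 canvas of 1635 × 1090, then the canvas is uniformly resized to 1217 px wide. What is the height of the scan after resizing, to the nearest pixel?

In the 1635×1090 frame the scan fills the width: height = 1635 / 1.860 ≈ 879.03 px.
Scaling 1635 → 1217 is ×0.7443, so the height becomes 879.03 × 0.7443 ≈ 654.30 px.

654 px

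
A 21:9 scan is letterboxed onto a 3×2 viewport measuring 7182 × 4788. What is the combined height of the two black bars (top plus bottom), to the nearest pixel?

Since 2.333 > 1.500, the scan is width-limited.
That makes the image 3078.00 px tall (7182 × 9/21).
4788 − 3078.00 = 1710.00 px of bars.

1710 px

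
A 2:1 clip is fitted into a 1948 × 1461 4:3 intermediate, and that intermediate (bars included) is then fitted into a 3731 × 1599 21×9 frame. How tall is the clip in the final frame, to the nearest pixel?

1066 px

First fit — 2:1 into 1948×1461 spans the width: 1948.00 × 974.00.
Second fit — the 4:3 canvas into 3731×1599 spans the height: 2132.00 × 1599.00 (×1.0945 from 1948×1461).
The clip scales with it: height 974.00 × 1.0945 ≈ 1066.00.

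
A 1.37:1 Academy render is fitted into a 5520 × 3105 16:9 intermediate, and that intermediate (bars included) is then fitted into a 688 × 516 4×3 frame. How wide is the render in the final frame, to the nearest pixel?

1.37:1 Academy in 5520×3105: fills the height, so the render is 4253.85 × 3105.00.
Second fit — the 16:9 canvas into 688×516 spans the width: 688.00 × 387.00 (×0.1246 from 5520×3105).
So the render's width is 4253.85 × 0.1246 ≈ 530.19.

530 px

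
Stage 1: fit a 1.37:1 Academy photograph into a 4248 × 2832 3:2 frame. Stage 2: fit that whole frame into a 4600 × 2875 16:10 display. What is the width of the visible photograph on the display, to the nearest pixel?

3939 px

First fit — 1.37:1 Academy into 4248×2832 spans the height: 3879.84 × 2832.00.
Second fit — the 3:2 canvas into 4600×2875 spans the height: 4312.50 × 2875.00 (×1.0152 from 4248×2832).
Applying the same ×1.0152: 3879.84 → 3938.75.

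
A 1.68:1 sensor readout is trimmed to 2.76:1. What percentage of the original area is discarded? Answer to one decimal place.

Going from 1.68:1 to 2.76:1 means cutting height while keeping width.
Area ratio = (1.680)/(2.760) = 60.87%; the remaining 39.13% is cropped out.

39.1%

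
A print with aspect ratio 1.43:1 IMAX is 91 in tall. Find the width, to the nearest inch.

130 in

91 × 1.430 = 130.13.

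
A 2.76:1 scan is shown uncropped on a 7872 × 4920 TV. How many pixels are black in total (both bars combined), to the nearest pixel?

16277927 pixels

2.76:1 (2.760) > 16×10 (1.600), so the scan fills the width.
Content height = 7872 / 2.760 ≈ 2852.1739 px.
Leftover height: 4920 − 2852.1739 = 2067.8261 px.
That's 2067.8261 × 7872 ≈ 16277927 black pixels.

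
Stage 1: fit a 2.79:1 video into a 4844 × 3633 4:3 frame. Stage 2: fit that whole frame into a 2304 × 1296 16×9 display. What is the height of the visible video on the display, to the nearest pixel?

Inside the 4844×3633 canvas the video is width-limited at 4844.00 × 1736.20.
The 4:3 canvas is height-limited in 2304×1296, giving 1728.00 × 1296.00; scale factor 0.3567.
So the video's height is 1736.20 × 0.3567 ≈ 619.35.

619 px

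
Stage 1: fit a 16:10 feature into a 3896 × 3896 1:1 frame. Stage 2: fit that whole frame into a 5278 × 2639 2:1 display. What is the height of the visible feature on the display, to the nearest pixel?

Inside the 3896×3896 canvas the feature is width-limited at 3896.00 × 2435.00.
The 1:1 canvas is height-limited in 5278×2639, giving 2639.00 × 2639.00; scale factor 0.6774.
So the feature's height is 2435.00 × 0.6774 ≈ 1649.38.

1649 px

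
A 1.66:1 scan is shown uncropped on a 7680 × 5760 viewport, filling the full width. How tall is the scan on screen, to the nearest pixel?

Content height = 7680 / 1.660 ≈ 4626.51 px.

4627 px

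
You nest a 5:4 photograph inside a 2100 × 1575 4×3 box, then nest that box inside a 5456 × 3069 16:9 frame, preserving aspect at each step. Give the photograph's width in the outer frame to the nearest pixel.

3836 px

Inside the 2100×1575 canvas the photograph is height-limited at 1968.75 × 1575.00.
4×3 in 5456×3069: fills the height, so the intermediate becomes 4092.00 × 3069.00 — a scale of ×1.9486.
So the photograph's width is 1968.75 × 1.9486 ≈ 3836.25.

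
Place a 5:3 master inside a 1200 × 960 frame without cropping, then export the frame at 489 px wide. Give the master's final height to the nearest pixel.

In the 1200×960 frame the master fills the width: height = 1200 × 3/5 ≈ 720.00 px.
The frame scales by 489/1200 = 0.4075; 720.00 × 0.4075 ≈ 293.40 px.

293 px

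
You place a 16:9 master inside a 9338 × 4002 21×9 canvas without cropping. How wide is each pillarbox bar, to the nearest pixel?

1112 px

Since 1.778 < 2.333, the master is height-limited.
The master is 4002 × 16/9 ≈ 7114.67 px wide.
Leftover width: 9338 − 7114.67 = 2223.33 px → 1111.67 each side.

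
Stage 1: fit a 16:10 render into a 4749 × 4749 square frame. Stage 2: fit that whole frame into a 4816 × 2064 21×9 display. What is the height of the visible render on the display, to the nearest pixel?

Inside the 4749×4749 canvas the render is width-limited at 4749.00 × 2968.12.
Second fit — the square canvas into 4816×2064 spans the height: 2064.00 × 2064.00 (×0.4346 from 4749×4749).
Applying the same ×0.4346: 2968.12 → 1290.00.

1290 px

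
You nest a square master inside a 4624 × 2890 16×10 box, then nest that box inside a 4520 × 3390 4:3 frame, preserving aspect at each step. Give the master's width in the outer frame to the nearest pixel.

First fit — square into 4624×2890 spans the height: 2890.00 × 2890.00.
16×10 in 4520×3390: fills the width, so the intermediate becomes 4520.00 × 2825.00 — a scale of ×0.9775.
Applying the same ×0.9775: 2890.00 → 2825.00.

2825 px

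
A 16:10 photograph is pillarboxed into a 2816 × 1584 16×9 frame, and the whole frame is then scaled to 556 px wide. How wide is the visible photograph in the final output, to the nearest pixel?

In the 2816×1584 frame the photograph fills the height: width = 1584 × 16/10 ≈ 2534.40 px.
The frame scales by 556/2816 = 0.1974; 2534.40 × 0.1974 ≈ 500.40 px.

500 px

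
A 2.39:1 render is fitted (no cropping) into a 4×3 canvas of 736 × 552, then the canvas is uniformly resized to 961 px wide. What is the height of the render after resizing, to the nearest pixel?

402 px

In the 736×552 frame the render fills the width: height = 736 / 2.390 ≈ 307.95 px.
The frame scales by 961/736 = 1.3057; 307.95 × 1.3057 ≈ 402.09 px.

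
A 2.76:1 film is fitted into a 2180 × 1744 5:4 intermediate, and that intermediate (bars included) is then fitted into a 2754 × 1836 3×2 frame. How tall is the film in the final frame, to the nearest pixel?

Inside the 2180×1744 canvas the film is width-limited at 2180.00 × 789.86.
Second fit — the 5:4 canvas into 2754×1836 spans the height: 2295.00 × 1836.00 (×1.0528 from 2180×1744).
Applying the same ×1.0528: 789.86 → 831.52.

832 px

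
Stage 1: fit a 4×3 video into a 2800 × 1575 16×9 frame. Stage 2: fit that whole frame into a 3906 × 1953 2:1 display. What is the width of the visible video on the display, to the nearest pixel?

2604 px

4×3 in 2800×1575: fills the height, so the video is 2100.00 × 1575.00.
Second fit — the 16×9 canvas into 3906×1953 spans the height: 3472.00 × 1953.00 (×1.2400 from 2800×1575).
So the video's width is 2100.00 × 1.2400 ≈ 2604.00.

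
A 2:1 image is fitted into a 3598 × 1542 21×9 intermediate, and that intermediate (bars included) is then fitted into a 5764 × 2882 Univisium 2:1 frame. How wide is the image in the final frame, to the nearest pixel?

4941 px

2:1 in 3598×1542: fills the height, so the image is 3084.00 × 1542.00.
21×9 in 5764×2882: fills the width, so the intermediate becomes 5764.00 × 2470.29 — a scale of ×1.6020.
So the image's width is 3084.00 × 1.6020 ≈ 4940.57.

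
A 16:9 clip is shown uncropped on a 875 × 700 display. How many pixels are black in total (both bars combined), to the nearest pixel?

181836 pixels

Since 1.778 > 1.250, the clip is width-limited.
Content height = 875 × 9/16 ≈ 492.1875 px.
700 − 492.1875 = 207.8125 px of bars.
That's 207.8125 × 875 ≈ 181836 black pixels.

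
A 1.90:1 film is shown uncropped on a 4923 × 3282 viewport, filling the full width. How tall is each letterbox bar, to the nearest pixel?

That makes the image 2591.05 px tall (4923 / 1.900).
Leftover height: 3282 − 2591.05 = 690.95 px → 345.47 each side.

345 px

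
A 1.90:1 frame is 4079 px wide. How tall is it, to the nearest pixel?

2147 px

4079 / 1.900 = 2146.84.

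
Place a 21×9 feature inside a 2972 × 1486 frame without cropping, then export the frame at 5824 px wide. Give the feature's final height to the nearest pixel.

2496 px

Fitted into 2972×1486, the feature spans the width; its height is 2972 × 9/21 ≈ 1273.71 px.
Resizing to 5824 px wide multiplies everything by 1.9596: 1273.71 → 2496.00 px.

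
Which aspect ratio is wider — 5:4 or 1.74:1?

1.74:1

5:4 = 1.25 and 1.74; 1.74 > 1.25.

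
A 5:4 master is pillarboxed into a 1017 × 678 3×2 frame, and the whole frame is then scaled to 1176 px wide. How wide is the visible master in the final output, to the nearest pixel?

980 px

In the 1017×678 frame the master fills the height: width = 678 × 5/4 ≈ 847.50 px.
Scaling 1017 → 1176 is ×1.1563, so the width becomes 847.50 × 1.1563 ≈ 980.00 px.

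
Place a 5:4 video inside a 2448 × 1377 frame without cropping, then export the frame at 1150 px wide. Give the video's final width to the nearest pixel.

In the 2448×1377 frame the video fills the height: width = 1377 × 5/4 ≈ 1721.25 px.
The frame scales by 1150/2448 = 0.4698; 1721.25 × 0.4698 ≈ 808.59 px.

809 px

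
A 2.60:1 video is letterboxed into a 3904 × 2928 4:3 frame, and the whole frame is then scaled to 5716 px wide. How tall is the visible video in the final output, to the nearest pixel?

2198 px

At 3904×2928 the video is width-limited, so height = 3904 / 2.600 ≈ 1501.54 px.
Resizing to 5716 px wide multiplies everything by 1.4641: 1501.54 → 2198.46 px.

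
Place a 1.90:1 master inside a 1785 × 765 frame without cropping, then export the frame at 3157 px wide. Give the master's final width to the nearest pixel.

2571 px

Fitted into 1785×765, the master spans the height; its width is 765 × 1.900 ≈ 1453.50 px.
Resizing to 3157 px wide multiplies everything by 1.7686: 1453.50 → 2570.70 px.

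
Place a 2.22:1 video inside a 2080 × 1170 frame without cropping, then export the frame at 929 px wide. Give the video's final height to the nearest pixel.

Fitted into 2080×1170, the video spans the width; its height is 2080 / 2.220 ≈ 936.94 px.
Resizing to 929 px wide multiplies everything by 0.4466: 936.94 → 418.47 px.

418 px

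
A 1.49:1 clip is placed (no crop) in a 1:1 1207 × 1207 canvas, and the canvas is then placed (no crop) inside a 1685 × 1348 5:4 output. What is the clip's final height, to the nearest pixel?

905 px

First fit — 1.49:1 into 1207×1207 spans the width: 1207.00 × 810.07.
Second fit — the 1:1 canvas into 1685×1348 spans the height: 1348.00 × 1348.00 (×1.1168 from 1207×1207).
Applying the same ×1.1168: 810.07 → 904.70.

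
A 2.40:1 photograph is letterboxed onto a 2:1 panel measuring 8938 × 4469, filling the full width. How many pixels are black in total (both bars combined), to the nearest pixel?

6657320 pixels

That makes the image 3724.1667 px tall (8938 / 2.400).
4469 − 3724.1667 = 744.8333 px of bars.
Across the 8938-px span: 744.8333 × 8938 ≈ 6657320 px.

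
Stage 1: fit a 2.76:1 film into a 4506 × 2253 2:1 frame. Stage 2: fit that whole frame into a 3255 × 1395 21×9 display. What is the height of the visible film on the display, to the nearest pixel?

First fit — 2.76:1 into 4506×2253 spans the width: 4506.00 × 1632.61.
2:1 in 3255×1395: fills the height, so the intermediate becomes 2790.00 × 1395.00 — a scale of ×0.6192.
The film scales with it: height 1632.61 × 0.6192 ≈ 1010.87.

1011 px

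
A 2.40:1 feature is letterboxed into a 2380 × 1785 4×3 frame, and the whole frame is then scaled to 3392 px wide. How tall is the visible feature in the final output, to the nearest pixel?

1413 px

In the 2380×1785 frame the feature fills the width: height = 2380 / 2.400 ≈ 991.67 px.
Scaling 2380 → 3392 is ×1.4252, so the height becomes 991.67 × 1.4252 ≈ 1413.33 px.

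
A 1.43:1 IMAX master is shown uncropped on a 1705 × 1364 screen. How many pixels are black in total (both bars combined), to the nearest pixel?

1.43:1 IMAX is wider than 5:4, so it spans the full width.
That makes the image 1192.3077 px tall (1705 / 1.430).
Leftover height: 1364 − 1192.3077 = 171.6923 px.
Across the 1705-px span: 171.6923 × 1705 ≈ 292735 px.

292735 pixels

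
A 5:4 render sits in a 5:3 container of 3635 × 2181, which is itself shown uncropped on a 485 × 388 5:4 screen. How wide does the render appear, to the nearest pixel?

5:4 in 3635×2181: fills the height, so the render is 2726.25 × 2181.00.
Second fit — the 5:3 canvas into 485×388 spans the width: 485.00 × 291.00 (×0.1334 from 3635×2181).
So the render's width is 2726.25 × 0.1334 ≈ 363.75.

364 px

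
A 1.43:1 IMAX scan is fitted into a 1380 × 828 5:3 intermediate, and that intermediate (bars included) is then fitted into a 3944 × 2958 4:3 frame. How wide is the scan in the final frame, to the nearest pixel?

1.43:1 IMAX in 1380×828: fills the height, so the scan is 1184.04 × 828.00.
Second fit — the 5:3 canvas into 3944×2958 spans the width: 3944.00 × 2366.40 (×2.8580 from 1380×828).
The scan scales with it: width 1184.04 × 2.8580 ≈ 3383.95.

3384 px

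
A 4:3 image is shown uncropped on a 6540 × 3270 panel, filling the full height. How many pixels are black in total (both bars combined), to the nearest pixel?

7128600 pixels

Content width = 3270 × 4/3 ≈ 4360.0000 px.
Leftover width: 6540 − 4360.0000 = 2180.0000 px.
Across the 3270-px span: 2180.0000 × 3270 ≈ 7128600 px.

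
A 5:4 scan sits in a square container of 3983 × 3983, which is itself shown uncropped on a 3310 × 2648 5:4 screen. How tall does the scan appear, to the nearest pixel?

2118 px

5:4 in 3983×3983: fills the width, so the scan is 3983.00 × 3186.40.
Second fit — the square canvas into 3310×2648 spans the height: 2648.00 × 2648.00 (×0.6648 from 3983×3983).
The scan scales with it: height 3186.40 × 0.6648 ≈ 2118.40.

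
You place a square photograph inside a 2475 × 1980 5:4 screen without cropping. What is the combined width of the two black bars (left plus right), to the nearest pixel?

square is narrower than 5:4, so it spans the full height.
The photograph is 1980 × 1/1 ≈ 1980.00 px wide.
Black = 2475 − 1980.00 = 495.00 px.

495 px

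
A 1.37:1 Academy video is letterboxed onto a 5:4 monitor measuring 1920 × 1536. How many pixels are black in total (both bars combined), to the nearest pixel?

1.37:1 Academy (1.370) > 5:4 (1.250), so the video fills the width.
That makes the image 1401.4599 px tall (1920 / 1.370).
1536 − 1401.4599 = 134.5401 px of bars.
Across the 1920-px span: 134.5401 × 1920 ≈ 258317 px.

258317 pixels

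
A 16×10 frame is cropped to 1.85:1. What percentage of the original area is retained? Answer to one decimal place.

86.5%

The width stays; only height is cut (since 1.85:1 is wider than 16×10).
Area ratio = (1.600)/(1.850) = 86.49% retained.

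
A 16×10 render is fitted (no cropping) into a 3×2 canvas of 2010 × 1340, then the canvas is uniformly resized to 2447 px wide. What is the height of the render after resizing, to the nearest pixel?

1529 px

At 2010×1340 the render is width-limited, so height = 2010 × 10/16 ≈ 1256.25 px.
The frame scales by 2447/2010 = 1.2174; 1256.25 × 1.2174 ≈ 1529.38 px.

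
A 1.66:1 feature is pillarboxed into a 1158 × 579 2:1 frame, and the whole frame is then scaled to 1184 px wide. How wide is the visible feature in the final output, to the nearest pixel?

In the 1158×579 frame the feature fills the height: width = 579 × 1.660 ≈ 961.14 px.
Scaling 1158 → 1184 is ×1.0225, so the width becomes 961.14 × 1.0225 ≈ 982.72 px.

983 px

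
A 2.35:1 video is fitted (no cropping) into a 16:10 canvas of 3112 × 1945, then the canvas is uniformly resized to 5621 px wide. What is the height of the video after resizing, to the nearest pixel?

2392 px

Fitted into 3112×1945, the video spans the width; its height is 3112 / 2.350 ≈ 1324.26 px.
Resizing to 5621 px wide multiplies everything by 1.8062: 1324.26 → 2391.91 px.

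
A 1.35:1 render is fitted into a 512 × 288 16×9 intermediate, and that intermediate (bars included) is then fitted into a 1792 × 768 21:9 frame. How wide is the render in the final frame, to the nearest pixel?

First fit — 1.35:1 into 512×288 spans the height: 388.80 × 288.00.
The 16×9 canvas is height-limited in 1792×768, giving 1365.33 × 768.00; scale factor 2.6667.
The render scales with it: width 388.80 × 2.6667 ≈ 1036.80.

1037 px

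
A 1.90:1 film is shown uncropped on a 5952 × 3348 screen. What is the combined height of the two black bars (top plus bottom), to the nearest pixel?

215 px

Since 1.900 > 1.778, the film is width-limited.
The film is 5952 / 1.900 ≈ 3132.63 px tall.
3348 − 3132.63 = 215.37 px of bars.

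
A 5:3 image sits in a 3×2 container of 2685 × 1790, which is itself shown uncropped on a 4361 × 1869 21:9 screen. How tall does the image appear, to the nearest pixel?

1682 px

5:3 in 2685×1790: fills the width, so the image is 2685.00 × 1611.00.
The 3×2 canvas is height-limited in 4361×1869, giving 2803.50 × 1869.00; scale factor 1.0441.
Applying the same ×1.0441: 1611.00 → 1682.10.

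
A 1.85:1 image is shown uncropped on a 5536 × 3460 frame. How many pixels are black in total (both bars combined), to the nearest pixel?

2588454 pixels

1.85:1 (1.850) > 16×10 (1.600), so the image fills the width.
The image is 5536 / 1.850 ≈ 2992.4324 px tall.
Leftover height: 3460 − 2992.4324 = 467.5676 px.
Across the 5536-px span: 467.5676 × 5536 ≈ 2588454 px.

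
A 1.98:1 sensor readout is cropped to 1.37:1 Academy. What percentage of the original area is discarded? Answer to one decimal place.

Going from 1.98:1 to 1.37:1 Academy means cutting width while keeping height.
Fraction kept = (1.370)/(1.980) ≈ 69.19%, so 30.81% is lost.

30.8%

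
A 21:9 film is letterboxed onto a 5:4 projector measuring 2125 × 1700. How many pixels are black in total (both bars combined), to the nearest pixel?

1677232 pixels

Since 2.333 > 1.250, the film is width-limited.
That makes the image 910.7143 px tall (2125 × 9/21).
1700 − 910.7143 = 789.2857 px of bars.
Bar area = 789.2857 × 2125 ≈ 1677232 px.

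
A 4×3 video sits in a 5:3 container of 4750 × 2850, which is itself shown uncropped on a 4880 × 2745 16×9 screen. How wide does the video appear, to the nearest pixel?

3660 px

First fit — 4×3 into 4750×2850 spans the height: 3800.00 × 2850.00.
5:3 in 4880×2745: fills the height, so the intermediate becomes 4575.00 × 2745.00 — a scale of ×0.9632.
The video scales with it: width 3800.00 × 0.9632 ≈ 3660.00.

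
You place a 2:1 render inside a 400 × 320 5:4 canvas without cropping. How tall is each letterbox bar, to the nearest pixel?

2:1 is wider than 5:4, so it spans the full width.
Content height = 400 × 1/2 ≈ 200.00 px.
Black = 320 − 200.00 = 120.00 px, or 60.00 per bar.

60 px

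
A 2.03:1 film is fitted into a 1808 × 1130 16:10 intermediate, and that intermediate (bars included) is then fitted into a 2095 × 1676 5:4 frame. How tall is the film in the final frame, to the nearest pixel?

Inside the 1808×1130 canvas the film is width-limited at 1808.00 × 890.64.
Second fit — the 16:10 canvas into 2095×1676 spans the width: 2095.00 × 1309.38 (×1.1587 from 1808×1130).
The film scales with it: height 890.64 × 1.1587 ≈ 1032.02.

1032 px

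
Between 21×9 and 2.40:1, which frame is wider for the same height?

21×9 = 2.333 and 2.4; 2.4 > 2.333.

2.40:1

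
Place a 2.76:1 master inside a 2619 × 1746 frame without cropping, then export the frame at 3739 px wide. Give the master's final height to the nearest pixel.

Fitted into 2619×1746, the master spans the width; its height is 2619 / 2.760 ≈ 948.91 px.
Resizing to 3739 px wide multiplies everything by 1.4276: 948.91 → 1354.71 px.

1355 px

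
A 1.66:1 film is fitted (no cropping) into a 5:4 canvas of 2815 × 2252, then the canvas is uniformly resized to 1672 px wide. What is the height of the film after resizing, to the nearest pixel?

1007 px

In the 2815×2252 frame the film fills the width: height = 2815 / 1.660 ≈ 1695.78 px.
The frame scales by 1672/2815 = 0.5940; 1695.78 × 0.5940 ≈ 1007.23 px.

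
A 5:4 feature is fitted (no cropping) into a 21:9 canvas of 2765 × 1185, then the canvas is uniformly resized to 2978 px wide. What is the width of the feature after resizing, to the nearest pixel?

1595 px

Fitted into 2765×1185, the feature spans the height; its width is 1185 × 5/4 ≈ 1481.25 px.
Resizing to 2978 px wide multiplies everything by 1.0770: 1481.25 → 1595.36 px.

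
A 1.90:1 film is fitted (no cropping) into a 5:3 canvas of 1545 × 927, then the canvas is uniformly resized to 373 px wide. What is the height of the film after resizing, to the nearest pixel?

196 px

At 1545×927 the film is width-limited, so height = 1545 / 1.900 ≈ 813.16 px.
The frame scales by 373/1545 = 0.2414; 813.16 × 0.2414 ≈ 196.32 px.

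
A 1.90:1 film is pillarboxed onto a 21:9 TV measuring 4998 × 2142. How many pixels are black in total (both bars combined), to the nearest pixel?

1988204 pixels

1.90:1 is narrower than 21:9, so it spans the full height.
Content width = 2142 × 1.900 ≈ 4069.8000 px.
Black = 4998 − 4069.8000 = 928.2000 px.
That's 928.2000 × 2142 ≈ 1988204 black pixels.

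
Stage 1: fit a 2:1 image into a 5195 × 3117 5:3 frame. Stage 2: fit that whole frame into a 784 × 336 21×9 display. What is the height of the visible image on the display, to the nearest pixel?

280 px

Inside the 5195×3117 canvas the image is width-limited at 5195.00 × 2597.50.
Second fit — the 5:3 canvas into 784×336 spans the height: 560.00 × 336.00 (×0.1078 from 5195×3117).
Applying the same ×0.1078: 2597.50 → 280.00.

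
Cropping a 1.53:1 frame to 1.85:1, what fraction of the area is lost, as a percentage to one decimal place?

17.3%

1.85:1 is wider than 1.53:1, so the crop keeps the full width and trims the height.
(1.530)/(1.850) ≈ 0.827 of the area survives, leaving 17.30% discarded.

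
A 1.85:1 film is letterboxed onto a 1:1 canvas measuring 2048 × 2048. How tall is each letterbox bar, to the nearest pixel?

Since 1.850 > 1.000, the film is width-limited.
That makes the image 1107.03 px tall (2048 / 1.850).
2048 − 1107.03 = 940.97 px of bars (470.49 each).

470 px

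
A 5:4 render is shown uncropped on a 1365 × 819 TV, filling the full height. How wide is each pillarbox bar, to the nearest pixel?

Content width = 819 × 5/4 ≈ 1023.75 px.
Black = 1365 − 1023.75 = 341.25 px, or 170.62 per bar.

171 px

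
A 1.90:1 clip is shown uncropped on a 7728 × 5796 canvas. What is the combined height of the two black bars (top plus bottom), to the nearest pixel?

1729 px

Since 1.900 > 1.333, the clip is width-limited.
The clip is 7728 / 1.900 ≈ 4067.37 px tall.
Leftover height: 5796 − 4067.37 = 1728.63 px.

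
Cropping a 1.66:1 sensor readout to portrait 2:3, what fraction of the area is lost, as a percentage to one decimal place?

59.8%

Going from 1.66:1 to portrait 2:3 means cutting width while keeping height.
Area ratio = (0.667)/(1.660) = 40.16%; the remaining 59.84% is cropped out.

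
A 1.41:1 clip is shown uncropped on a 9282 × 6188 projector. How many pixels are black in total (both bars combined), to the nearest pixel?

3446221 pixels

1.41:1 (1.410) < 3×2 (1.500), so the clip fills the height.
That makes the image 8725.0800 px wide (6188 × 1.410).
Leftover width: 9282 − 8725.0800 = 556.9200 px.
That's 556.9200 × 6188 ≈ 3446221 black pixels.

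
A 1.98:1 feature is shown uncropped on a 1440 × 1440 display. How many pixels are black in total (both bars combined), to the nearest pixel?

Since 1.980 > 1.000, the feature is width-limited.
Content height = 1440 / 1.980 ≈ 727.2727 px.
1440 − 727.2727 = 712.7273 px of bars.
Across the 1440-px span: 712.7273 × 1440 ≈ 1026327 px.

1026327 pixels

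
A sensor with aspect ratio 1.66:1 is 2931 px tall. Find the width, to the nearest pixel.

2931 × 1.660 = 4865.46.

4865 px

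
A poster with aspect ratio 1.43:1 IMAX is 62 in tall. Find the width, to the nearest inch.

62 × 1.430 = 88.66.

89 in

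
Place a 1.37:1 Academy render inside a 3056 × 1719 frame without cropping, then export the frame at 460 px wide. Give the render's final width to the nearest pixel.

In the 3056×1719 frame the render fills the height: width = 1719 × 1.370 ≈ 2355.03 px.
Resizing to 460 px wide multiplies everything by 0.1505: 2355.03 → 354.49 px.

354 px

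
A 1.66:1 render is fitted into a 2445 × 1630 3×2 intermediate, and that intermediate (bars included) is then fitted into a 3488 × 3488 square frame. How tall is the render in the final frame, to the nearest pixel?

2101 px

1.66:1 in 2445×1630: fills the width, so the render is 2445.00 × 1472.89.
The 3×2 canvas is width-limited in 3488×3488, giving 3488.00 × 2325.33; scale factor 1.4266.
The render scales with it: height 1472.89 × 1.4266 ≈ 2101.20.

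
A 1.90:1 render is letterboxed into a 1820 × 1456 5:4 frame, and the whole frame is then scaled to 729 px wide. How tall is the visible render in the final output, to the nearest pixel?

384 px

In the 1820×1456 frame the render fills the width: height = 1820 / 1.900 ≈ 957.89 px.
Scaling 1820 → 729 is ×0.4005, so the height becomes 957.89 × 0.4005 ≈ 383.68 px.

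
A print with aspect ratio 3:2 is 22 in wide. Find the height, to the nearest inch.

15 in

At 3:2, 22·2/3 ≈ 14.67.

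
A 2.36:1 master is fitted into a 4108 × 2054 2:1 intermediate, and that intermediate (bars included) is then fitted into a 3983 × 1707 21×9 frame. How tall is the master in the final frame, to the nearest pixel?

2.36:1 in 4108×2054: fills the width, so the master is 4108.00 × 1740.68.
2:1 in 3983×1707: fills the height, so the intermediate becomes 3414.00 × 1707.00 — a scale of ×0.8311.
So the master's height is 1740.68 × 0.8311 ≈ 1446.61.

1447 px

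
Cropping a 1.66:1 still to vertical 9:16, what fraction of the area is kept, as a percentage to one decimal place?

Going from 1.66:1 to vertical 9:16 means cutting width while keeping height.
Area ratio = (0.562)/(1.660) = 33.89% retained.

33.9%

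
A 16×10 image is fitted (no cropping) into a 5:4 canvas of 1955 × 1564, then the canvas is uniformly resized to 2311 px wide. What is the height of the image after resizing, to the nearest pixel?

1444 px

In the 1955×1564 frame the image fills the width: height = 1955 × 10/16 ≈ 1221.88 px.
The frame scales by 2311/1955 = 1.1821; 1221.88 × 1.1821 ≈ 1444.38 px.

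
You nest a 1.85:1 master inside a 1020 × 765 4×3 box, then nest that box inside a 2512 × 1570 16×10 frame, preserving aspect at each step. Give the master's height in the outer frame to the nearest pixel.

1132 px

Inside the 1020×765 canvas the master is width-limited at 1020.00 × 551.35.
The 4×3 canvas is height-limited in 2512×1570, giving 2093.33 × 1570.00; scale factor 2.0523.
The master scales with it: height 551.35 × 2.0523 ≈ 1131.53.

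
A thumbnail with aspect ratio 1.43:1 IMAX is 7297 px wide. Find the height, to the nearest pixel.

At 1.43:1 IMAX, 7297 / 1.430 ≈ 5102.80.

5103 px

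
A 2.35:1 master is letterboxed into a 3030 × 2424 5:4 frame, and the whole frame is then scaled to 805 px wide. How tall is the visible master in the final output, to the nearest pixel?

343 px

At 3030×2424 the master is width-limited, so height = 3030 / 2.350 ≈ 1289.36 px.
Resizing to 805 px wide multiplies everything by 0.2657: 1289.36 → 342.55 px.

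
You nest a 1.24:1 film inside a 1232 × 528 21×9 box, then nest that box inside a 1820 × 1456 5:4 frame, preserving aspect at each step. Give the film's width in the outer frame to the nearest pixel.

Inside the 1232×528 canvas the film is height-limited at 654.72 × 528.00.
Second fit — the 21×9 canvas into 1820×1456 spans the width: 1820.00 × 780.00 (×1.4773 from 1232×528).
Applying the same ×1.4773: 654.72 → 967.20.

967 px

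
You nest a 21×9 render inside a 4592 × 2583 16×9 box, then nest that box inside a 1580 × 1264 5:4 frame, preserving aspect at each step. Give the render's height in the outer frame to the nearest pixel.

677 px

Inside the 4592×2583 canvas the render is width-limited at 4592.00 × 1968.00.
The 16×9 canvas is width-limited in 1580×1264, giving 1580.00 × 888.75; scale factor 0.3441.
The render scales with it: height 1968.00 × 0.3441 ≈ 677.14.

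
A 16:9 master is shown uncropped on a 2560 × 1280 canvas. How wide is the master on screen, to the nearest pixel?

16:9 is narrower than 2:1, so it spans the full height.
Content width = 1280 × 16/9 ≈ 2275.56 px.

2276 px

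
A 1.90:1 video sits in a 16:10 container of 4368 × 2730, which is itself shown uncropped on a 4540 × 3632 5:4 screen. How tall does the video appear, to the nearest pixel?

1.90:1 in 4368×2730: fills the width, so the video is 4368.00 × 2298.95.
16:10 in 4540×3632: fills the width, so the intermediate becomes 4540.00 × 2837.50 — a scale of ×1.0394.
The video scales with it: height 2298.95 × 1.0394 ≈ 2389.47.

2389 px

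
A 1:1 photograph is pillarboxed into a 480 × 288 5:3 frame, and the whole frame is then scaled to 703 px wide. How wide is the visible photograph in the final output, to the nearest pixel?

422 px

At 480×288 the photograph is height-limited, so width = 288 × 1/1 ≈ 288.00 px.
Resizing to 703 px wide multiplies everything by 1.4646: 288.00 → 421.80 px.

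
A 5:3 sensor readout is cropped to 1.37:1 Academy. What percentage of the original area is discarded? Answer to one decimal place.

17.8%

The height stays; only width is cut (since 1.37:1 Academy is narrower than 5:3).
Area ratio = (1.370)/(1.667) = 82.20%; the remaining 17.80% is cropped out.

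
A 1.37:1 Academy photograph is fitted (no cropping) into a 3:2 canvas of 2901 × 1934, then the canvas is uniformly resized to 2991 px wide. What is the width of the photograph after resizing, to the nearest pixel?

In the 2901×1934 frame the photograph fills the height: width = 1934 × 1.370 ≈ 2649.58 px.
The frame scales by 2991/2901 = 1.0310; 2649.58 × 1.0310 ≈ 2731.78 px.

2732 px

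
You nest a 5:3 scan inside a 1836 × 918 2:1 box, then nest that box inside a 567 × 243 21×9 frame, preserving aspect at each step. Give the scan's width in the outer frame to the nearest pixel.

405 px

5:3 in 1836×918: fills the height, so the scan is 1530.00 × 918.00.
Second fit — the 2:1 canvas into 567×243 spans the height: 486.00 × 243.00 (×0.2647 from 1836×918).
Applying the same ×0.2647: 1530.00 → 405.00.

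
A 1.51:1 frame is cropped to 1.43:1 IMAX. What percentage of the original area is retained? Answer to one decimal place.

94.7%

1.43:1 IMAX is narrower than 1.51:1, so the crop keeps the full height and trims the width.
Fraction kept = (1.430)/(1.510) ≈ 94.70%.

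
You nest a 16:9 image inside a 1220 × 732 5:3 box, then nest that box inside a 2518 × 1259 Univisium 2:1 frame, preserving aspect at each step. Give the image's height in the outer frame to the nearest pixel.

1180 px

16:9 in 1220×732: fills the width, so the image is 1220.00 × 686.25.
Second fit — the 5:3 canvas into 2518×1259 spans the height: 2098.33 × 1259.00 (×1.7199 from 1220×732).
Applying the same ×1.7199: 686.25 → 1180.31.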